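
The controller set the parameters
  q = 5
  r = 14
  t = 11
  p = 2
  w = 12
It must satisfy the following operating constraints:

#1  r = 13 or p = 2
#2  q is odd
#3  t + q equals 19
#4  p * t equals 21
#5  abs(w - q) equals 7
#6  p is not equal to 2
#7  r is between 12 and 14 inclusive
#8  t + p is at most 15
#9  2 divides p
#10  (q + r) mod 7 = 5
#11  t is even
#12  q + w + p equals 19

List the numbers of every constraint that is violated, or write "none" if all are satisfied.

Constraints 3, 4, 6, and 11 do not hold.

#1 r = 14 ≠ 13, but p = 2 = 2 (second disjunct) — holds.
#2 q = 5 is odd — holds.
#3 t + q = 11 + 5 = 16, not 19 — fails.
#4 p * t = 2 * 11 = 22, not 21 — fails.
#5 abs(12 - 5) = 7 — holds.
#6 p = 2, but 2 is required to differ — fails.
#7 r = 14 lies in [12, 14] — holds.
#8 t + p = 11 + 2 = 13; 13 ≤ 15 — holds.
#9 2 / 2 = 1, so 2 divides 2 — holds.
#10 q + r = 19; 19 mod 7 = 5 — holds.
#11 t = 11 is odd — fails.
#12 q + w + p = 5 + 12 + 2 = 19 — holds.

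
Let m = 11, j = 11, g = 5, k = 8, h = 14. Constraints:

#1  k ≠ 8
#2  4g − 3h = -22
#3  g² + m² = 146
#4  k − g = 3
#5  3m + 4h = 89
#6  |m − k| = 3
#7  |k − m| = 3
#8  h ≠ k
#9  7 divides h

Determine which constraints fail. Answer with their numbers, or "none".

#1 k = 8, but 8 is required to differ — violated.
#2 4g − 3h = 4(5) − 3(14) = -22 — OK.
#3 g² + m² = 5² + 11² = 25 + 121 = 146 — OK.
#4 k − g = 8 − 5 = 3 — OK.
#5 3m + 4h = 3(11) + 4(14) = 89 — OK.
#6 |11 − 8| = 3 — OK.
#7 |8 − 11| = 3 — OK.
#8 h = 14, k = 8; distinct — OK.
#9 14 / 7 = 2, so 7 divides 14 — OK.

Constraint 1 does not hold.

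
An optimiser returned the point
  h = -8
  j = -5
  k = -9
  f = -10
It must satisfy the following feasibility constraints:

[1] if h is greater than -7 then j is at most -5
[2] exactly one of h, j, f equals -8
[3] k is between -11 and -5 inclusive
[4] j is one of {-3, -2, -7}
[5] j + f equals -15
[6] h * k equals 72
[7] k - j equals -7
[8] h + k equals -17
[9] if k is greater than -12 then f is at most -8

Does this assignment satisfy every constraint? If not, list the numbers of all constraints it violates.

[1] h = -8, not > -7; antecedent false, conditional vacuously true  OK
[2] h=-8, j=-5, f=-10; 1 of them equals -8  OK
[3] k = -9 lies in [-11, -5]  OK
[4] j = -5 is not in {-3, -2, -7}  FAIL
[5] j + f = -5 + (-10) = -15  OK
[6] h * k = -8 * (-9) = 72  OK
[7] k - j = -9 - (-5) = -4, not -7  FAIL
[8] h + k = -8 + (-9) = -17  OK
[9] k = -9 > -12, so we need f ≤ -8; f = -10 ≤ -8  OK

The assignment fails constraints 4 and 7.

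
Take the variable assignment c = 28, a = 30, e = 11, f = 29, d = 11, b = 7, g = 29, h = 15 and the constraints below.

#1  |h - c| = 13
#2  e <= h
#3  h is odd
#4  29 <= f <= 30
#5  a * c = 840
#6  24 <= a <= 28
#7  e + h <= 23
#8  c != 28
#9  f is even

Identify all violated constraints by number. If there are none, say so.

#1 |15 - 28| = 13 — OK.
#2 e = 11, h = 15; 11 ≤ 15 — OK.
#3 h = 15 is odd — OK.
#4 f = 29 lies in [29, 30] — OK.
#5 a * c = 30 * 28 = 840 — OK.
#6 a = 30 is outside [24, 28] — violated.
#7 e + h = 11 + 15 = 26; 26 > 23, bound 23 not met — violated.
#8 c = 28, but 28 is required to differ — violated.
#9 f = 29 is odd — violated.

No — constraints 6, 7, 8, and 9 are not satisfied.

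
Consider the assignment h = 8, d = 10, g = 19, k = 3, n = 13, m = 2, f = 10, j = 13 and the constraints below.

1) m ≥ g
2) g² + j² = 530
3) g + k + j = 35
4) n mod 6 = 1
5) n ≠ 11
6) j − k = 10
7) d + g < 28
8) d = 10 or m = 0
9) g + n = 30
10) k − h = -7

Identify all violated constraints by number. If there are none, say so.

1) m = 2, g = 19; 2 < 19 (want ≥)  no
2) g² + j² = 19² + 13² = 361 + 169 = 530  yes
3) g + k + j = 19 + 3 + 13 = 35  yes
4) 13 mod 6 = 1  yes
5) n = 13, and 13 ≠ 11  yes
6) j − k = 13 − 3 = 10  yes
7) d + g = 10 + 19 = 29; 29 ≥ 28, bound 28 not met  no
8) d = 10 = 10 (first disjunct)  yes
9) g + n = 19 + 13 = 32, not 30  no
10) k − h = 3 − 8 = -5, not -7  no

Constraints 1, 7, 9, and 10 are violated.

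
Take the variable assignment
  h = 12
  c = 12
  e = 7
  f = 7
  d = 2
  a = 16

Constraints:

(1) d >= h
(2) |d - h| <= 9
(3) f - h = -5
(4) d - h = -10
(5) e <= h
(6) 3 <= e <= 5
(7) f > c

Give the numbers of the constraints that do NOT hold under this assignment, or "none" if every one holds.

(1) d = 2, h = 12; 2 < 12 (want ≥) — fails.
(2) |2 - 12| = 10; 10 > 9, exceeds bound 9 — fails.
(3) f - h = 7 - 12 = -5 — holds.
(4) d - h = 2 - 12 = -10 — holds.
(5) e = 7, h = 12; 7 ≤ 12 — holds.
(6) e = 7 is outside [3, 5] — fails.
(7) f = 7, c = 12; 7 ≤ 12 (want >) — fails.

The assignment fails constraints 1, 2, 6, 7.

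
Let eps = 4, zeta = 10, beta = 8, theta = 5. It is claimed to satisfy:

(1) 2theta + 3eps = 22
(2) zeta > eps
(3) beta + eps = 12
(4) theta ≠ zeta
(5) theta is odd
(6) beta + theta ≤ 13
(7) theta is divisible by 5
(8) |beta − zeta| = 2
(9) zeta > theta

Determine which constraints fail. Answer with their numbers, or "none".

(1) 2theta + 3eps = 2(5) + 3(4) = 22  OK
(2) zeta = 10, eps = 4; 10 > 4  OK
(3) beta + eps = 8 + 4 = 12  OK
(4) theta = 5, zeta = 10; distinct  OK
(5) theta = 5 is odd  OK
(6) beta + theta = 8 + 5 = 13; 13 ≤ 13  OK
(7) 5 / 5 = 1, so 5 divides 5  OK
(8) |8 − 10| = 2  OK
(9) zeta = 10, theta = 5; 10 > 5  OK

The assignment satisfies every constraint.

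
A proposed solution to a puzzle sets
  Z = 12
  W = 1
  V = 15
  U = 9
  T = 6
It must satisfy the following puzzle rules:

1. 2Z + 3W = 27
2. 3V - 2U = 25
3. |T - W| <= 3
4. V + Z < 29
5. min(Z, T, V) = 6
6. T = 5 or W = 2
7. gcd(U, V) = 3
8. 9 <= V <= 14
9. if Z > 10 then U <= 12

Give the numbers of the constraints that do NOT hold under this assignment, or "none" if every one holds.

1. 2Z + 3W = 2(12) + 3(1) = 27 — holds.
2. 3V - 2U = 3(15) - 2(9) = 27, not 25 — fails.
3. |6 - 1| = 5; 5 > 3, exceeds bound 3 — fails.
4. V + Z = 15 + 12 = 27; 27 < 29 — holds.
5. min(12, 6, 15) = 6 — holds.
6. T = 6 ≠ 5 and W = 1 ≠ 2; both disjuncts false — fails.
7. gcd(9, 15) = 3 — holds.
8. V = 15 is outside [9, 14] — fails.
9. Z = 12 > 10, so we need U ≤ 12; U = 9 ≤ 12 — holds.

Violated: 2, 3, 6, and 8.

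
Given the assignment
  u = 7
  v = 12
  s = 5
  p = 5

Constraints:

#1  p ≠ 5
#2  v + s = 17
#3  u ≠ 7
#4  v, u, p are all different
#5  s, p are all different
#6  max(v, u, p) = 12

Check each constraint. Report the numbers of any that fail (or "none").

#1 p = 5, but 5 is required to differ  ✘
#2 v + s = 12 + 5 = 17  ✔
#3 u = 7, but 7 is required to differ  ✘
#4 values 12, 7, 5 are pairwise distinct  ✔
#5 s = p = 5, not all different  ✘
#6 max(12, 7, 5) = 12  ✔

Violated: 1, 3, and 5.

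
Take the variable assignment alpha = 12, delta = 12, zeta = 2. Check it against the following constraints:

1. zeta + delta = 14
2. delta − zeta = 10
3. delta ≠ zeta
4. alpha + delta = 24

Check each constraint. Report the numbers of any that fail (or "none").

1. zeta + delta = 2 + 12 = 14  ✓
2. delta − zeta = 12 − 2 = 10  ✓
3. delta = 12, zeta = 2; distinct  ✓
4. alpha + delta = 12 + 12 = 24  ✓

No violations.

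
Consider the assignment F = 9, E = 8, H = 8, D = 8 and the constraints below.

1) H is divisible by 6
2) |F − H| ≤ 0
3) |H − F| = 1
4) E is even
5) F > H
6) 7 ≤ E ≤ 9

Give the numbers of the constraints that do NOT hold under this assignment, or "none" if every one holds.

Constraints 1 and 2 do not hold.

1) 8 = 6×1 + 2, so 6 does not divide 8 — does not hold.
2) |9 − 8| = 1; 1 > 0, exceeds bound 0 — does not hold.
3) |8 − 9| = 1 — holds.
4) E = 8 is even — holds.
5) F = 9, H = 8; 9 > 8 — holds.
6) E = 8 lies in [7, 9] — holds.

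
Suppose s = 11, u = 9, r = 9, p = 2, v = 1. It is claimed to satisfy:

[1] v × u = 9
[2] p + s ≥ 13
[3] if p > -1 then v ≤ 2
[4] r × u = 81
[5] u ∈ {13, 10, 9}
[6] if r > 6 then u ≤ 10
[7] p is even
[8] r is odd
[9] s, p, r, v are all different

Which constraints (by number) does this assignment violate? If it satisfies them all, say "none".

Yes — all constraints hold.

[1] v × u = 1 × 9 = 9  yes
[2] p + s = 2 + 11 = 13; 13 ≥ 13  yes
[3] p = 2 > -1, so we need v ≤ 2; v = 1 ≤ 2  yes
[4] r × u = 9 × 9 = 81  yes
[5] u = 9 is in {13, 10, 9}  yes
[6] r = 9 > 6, so we need u ≤ 10; u = 9 ≤ 10  yes
[7] p = 2 is even  yes
[8] r = 9 is odd  yes
[9] values 11, 2, 9, 1 are pairwise distinct  yes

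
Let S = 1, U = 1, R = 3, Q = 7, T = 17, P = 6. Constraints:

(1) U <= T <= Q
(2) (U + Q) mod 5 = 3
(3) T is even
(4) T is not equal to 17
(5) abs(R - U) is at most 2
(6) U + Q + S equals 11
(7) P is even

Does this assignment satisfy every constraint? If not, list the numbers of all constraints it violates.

Constraints 1, 3, 4, 6 are violated.

(1) values 1, 17, 7; T = 17 is not <= Q = 7  no
(2) U + Q = 8; 8 mod 5 = 3  yes
(3) T = 17 is odd  no
(4) T = 17, but 17 is required to differ  no
(5) abs(3 - 1) = 2; 2 ≤ 2  yes
(6) U + Q + S = 1 + 7 + 1 = 9, not 11  no
(7) P = 6 is even  yes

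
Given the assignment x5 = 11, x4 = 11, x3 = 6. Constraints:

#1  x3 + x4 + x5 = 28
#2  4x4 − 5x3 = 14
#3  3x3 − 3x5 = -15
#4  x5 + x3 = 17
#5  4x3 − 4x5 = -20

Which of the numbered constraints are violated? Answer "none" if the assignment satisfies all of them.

The assignment satisfies every constraint.

#1 x3 + x4 + x5 = 6 + 11 + 11 = 28 — holds.
#2 4x4 − 5x3 = 4(11) − 5(6) = 14 — holds.
#3 3x3 − 3x5 = 3(6) − 3(11) = -15 — holds.
#4 x5 + x3 = 11 + 6 = 17 — holds.
#5 4x3 − 4x5 = 4(6) − 4(11) = -20 — holds.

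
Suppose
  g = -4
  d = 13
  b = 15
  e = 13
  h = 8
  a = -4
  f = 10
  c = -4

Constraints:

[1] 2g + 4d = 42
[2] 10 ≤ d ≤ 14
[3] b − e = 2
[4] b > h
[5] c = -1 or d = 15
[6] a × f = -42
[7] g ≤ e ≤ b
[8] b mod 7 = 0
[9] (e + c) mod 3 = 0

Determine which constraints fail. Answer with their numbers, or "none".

No — constraints 1, 5, 6, 8 are not satisfied.

[1] 2g + 4d = 2(-4) + 4(13) = 44, not 42 — violated.
[2] d = 13 lies in [10, 14] — OK.
[3] b − e = 15 − 13 = 2 — OK.
[4] b = 15, h = 8; 15 > 8 — OK.
[5] c = -4 ≠ -1 and d = 13 ≠ 15; both disjuncts false — violated.
[6] a × f = -4 × 10 = -40, not -42 — violated.
[7] values -4 ≤ 13 ≤ 15 — OK.
[8] 15 mod 7 = 1, not 0 — violated.
[9] e + c = 9; 9 mod 3 = 0 — OK.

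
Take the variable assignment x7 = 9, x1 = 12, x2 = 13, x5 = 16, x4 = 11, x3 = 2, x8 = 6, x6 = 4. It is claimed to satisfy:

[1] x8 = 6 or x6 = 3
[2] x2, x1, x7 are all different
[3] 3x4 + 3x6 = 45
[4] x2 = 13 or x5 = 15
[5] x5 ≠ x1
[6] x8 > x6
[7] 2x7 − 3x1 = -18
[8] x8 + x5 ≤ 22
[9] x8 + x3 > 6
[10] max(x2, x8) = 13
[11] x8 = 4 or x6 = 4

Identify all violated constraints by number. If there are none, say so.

None — every constraint holds.

[1] x8 = 6 = 6 (first disjunct) — holds.
[2] values 13, 12, 9 are pairwise distinct — holds.
[3] 3x4 + 3x6 = 3(11) + 3(4) = 45 — holds.
[4] x2 = 13 = 13 (first disjunct) — holds.
[5] x5 = 16, x1 = 12; distinct — holds.
[6] x8 = 6, x6 = 4; 6 > 4 — holds.
[7] 2x7 − 3x1 = 2(9) − 3(12) = -18 — holds.
[8] x8 + x5 = 6 + 16 = 22; 22 ≤ 22 — holds.
[9] x8 + x3 = 6 + 2 = 8; 8 > 6 — holds.
[10] max(13, 6) = 13 — holds.
[11] x8 = 6 ≠ 4, but x6 = 4 = 4 (second disjunct) — holds.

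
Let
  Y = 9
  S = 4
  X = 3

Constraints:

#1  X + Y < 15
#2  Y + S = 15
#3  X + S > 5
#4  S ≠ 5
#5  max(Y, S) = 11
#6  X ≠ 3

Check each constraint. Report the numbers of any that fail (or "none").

Violated: 2, 5, and 6.

#1 X + Y = 3 + 9 = 12; 12 < 15 — holds.
#2 Y + S = 9 + 4 = 13, not 15 — fails.
#3 X + S = 3 + 4 = 7; 7 > 5 — holds.
#4 S = 4, and 4 ≠ 5 — holds.
#5 max(9, 4) = 9, not 11 — fails.
#6 X = 3, but 3 is required to differ — fails.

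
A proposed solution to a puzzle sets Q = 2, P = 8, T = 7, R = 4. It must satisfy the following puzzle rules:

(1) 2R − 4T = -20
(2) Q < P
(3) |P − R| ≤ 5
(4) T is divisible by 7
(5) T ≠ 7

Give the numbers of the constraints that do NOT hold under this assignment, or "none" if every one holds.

(1) 2R − 4T = 2(4) − 4(7) = -20  ✓
(2) Q = 2, P = 8; 2 < 8  ✓
(3) |8 − 4| = 4; 4 ≤ 5  ✓
(4) 7 / 7 = 1, so 7 divides 7  ✓
(5) T = 7, but 7 is required to differ  ✗

Violated: 5.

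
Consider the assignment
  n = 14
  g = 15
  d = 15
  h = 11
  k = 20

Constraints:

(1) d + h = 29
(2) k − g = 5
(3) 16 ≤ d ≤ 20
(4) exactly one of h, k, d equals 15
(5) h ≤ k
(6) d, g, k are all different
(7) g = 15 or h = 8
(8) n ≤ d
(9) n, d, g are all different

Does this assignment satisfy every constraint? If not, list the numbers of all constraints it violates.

(1) d + h = 15 + 11 = 26, not 29 — does not hold.
(2) k − g = 20 − 15 = 5 — holds.
(3) d = 15 is outside [16, 20] — does not hold.
(4) h=11, k=20, d=15; 1 of them equals 15 — holds.
(5) h = 11, k = 20; 11 ≤ 20 — holds.
(6) d = g = 15, not all different — does not hold.
(7) g = 15 = 15 (first disjunct) — holds.
(8) n = 14, d = 15; 14 ≤ 15 — holds.
(9) d = g = 15, not all different — does not hold.

Constraints 1, 3, 6, and 9 are violated.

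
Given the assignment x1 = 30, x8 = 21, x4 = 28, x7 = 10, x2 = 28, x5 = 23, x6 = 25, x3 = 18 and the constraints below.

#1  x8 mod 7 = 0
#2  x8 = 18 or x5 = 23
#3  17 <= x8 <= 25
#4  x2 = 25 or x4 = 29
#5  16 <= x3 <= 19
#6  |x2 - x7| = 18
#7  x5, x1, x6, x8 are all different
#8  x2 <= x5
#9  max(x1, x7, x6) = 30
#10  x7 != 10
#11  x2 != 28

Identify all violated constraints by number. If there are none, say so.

Violated: 4, 8, 10, 11.

#1 21 mod 7 = 0 — holds.
#2 x8 = 21 ≠ 18, but x5 = 23 = 23 (second disjunct) — holds.
#3 x8 = 21 lies in [17, 25] — holds.
#4 x2 = 28 ≠ 25 and x4 = 28 ≠ 29; both disjuncts false — fails.
#5 x3 = 18 lies in [16, 19] — holds.
#6 |28 - 10| = 18 — holds.
#7 values 23, 30, 25, 21 are pairwise distinct — holds.
#8 x2 = 28, x5 = 23; 28 > 23 (want ≤) — fails.
#9 max(30, 10, 25) = 30 — holds.
#10 x7 = 10, but 10 is required to differ — fails.
#11 x2 = 28, but 28 is required to differ — fails.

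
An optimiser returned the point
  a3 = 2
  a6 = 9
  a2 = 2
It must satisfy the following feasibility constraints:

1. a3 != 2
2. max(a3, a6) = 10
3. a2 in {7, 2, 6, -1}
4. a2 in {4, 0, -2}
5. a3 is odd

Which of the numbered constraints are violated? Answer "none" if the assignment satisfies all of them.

Constraints 1, 2, 4, and 5 do not hold.

1. a3 = 2, but 2 is required to differ — fails.
2. max(2, 9) = 9, not 10 — fails.
3. a2 = 2 is in {7, 2, 6, -1} — holds.
4. a2 = 2 is not in {4, 0, -2} — fails.
5. a3 = 2 is even — fails.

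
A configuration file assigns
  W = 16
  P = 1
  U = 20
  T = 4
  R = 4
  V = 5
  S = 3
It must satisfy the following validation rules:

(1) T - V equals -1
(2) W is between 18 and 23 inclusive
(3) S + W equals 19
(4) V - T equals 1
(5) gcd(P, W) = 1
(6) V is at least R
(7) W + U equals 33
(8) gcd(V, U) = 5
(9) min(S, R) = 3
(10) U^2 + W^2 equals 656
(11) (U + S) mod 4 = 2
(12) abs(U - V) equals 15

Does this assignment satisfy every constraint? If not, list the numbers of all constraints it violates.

(1) T - V = 4 - 5 = -1 — OK.
(2) W = 16 is outside [18, 23] — violated.
(3) S + W = 3 + 16 = 19 — OK.
(4) V - T = 5 - 4 = 1 — OK.
(5) gcd(1, 16) = 1 — OK.
(6) V = 5, R = 4; 5 ≥ 4 — OK.
(7) W + U = 16 + 20 = 36, not 33 — violated.
(8) gcd(5, 20) = 5 — OK.
(9) min(3, 4) = 3 — OK.
(10) U^2 + W^2 = 20^2 + 16^2 = 400 + 256 = 656 — OK.
(11) U + S = 23; 23 mod 4 = 3, not 2 — violated.
(12) abs(20 - 5) = 15 — OK.

Constraints 2, 7, and 11 do not hold.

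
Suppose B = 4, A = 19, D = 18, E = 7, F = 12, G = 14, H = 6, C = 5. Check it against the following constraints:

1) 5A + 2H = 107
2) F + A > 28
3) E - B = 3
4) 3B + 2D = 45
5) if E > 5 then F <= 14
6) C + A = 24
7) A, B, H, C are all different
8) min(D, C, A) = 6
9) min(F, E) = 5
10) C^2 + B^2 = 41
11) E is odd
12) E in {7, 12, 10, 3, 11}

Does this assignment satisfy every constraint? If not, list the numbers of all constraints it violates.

1) 5A + 2H = 5(19) + 2(6) = 107 — OK.
2) F + A = 12 + 19 = 31; 31 > 28 — OK.
3) E - B = 7 - 4 = 3 — OK.
4) 3B + 2D = 3(4) + 2(18) = 48, not 45 — violated.
5) E = 7 > 5, so we need F ≤ 14; F = 12 ≤ 14 — OK.
6) C + A = 5 + 19 = 24 — OK.
7) values 19, 4, 6, 5 are pairwise distinct — OK.
8) min(18, 5, 19) = 5, not 6 — violated.
9) min(12, 7) = 7, not 5 — violated.
10) C^2 + B^2 = 5^2 + 4^2 = 25 + 16 = 41 — OK.
11) E = 7 is odd — OK.
12) E = 7 is in {7, 12, 10, 3, 11} — OK.

Constraints 4, 8, and 9 are violated.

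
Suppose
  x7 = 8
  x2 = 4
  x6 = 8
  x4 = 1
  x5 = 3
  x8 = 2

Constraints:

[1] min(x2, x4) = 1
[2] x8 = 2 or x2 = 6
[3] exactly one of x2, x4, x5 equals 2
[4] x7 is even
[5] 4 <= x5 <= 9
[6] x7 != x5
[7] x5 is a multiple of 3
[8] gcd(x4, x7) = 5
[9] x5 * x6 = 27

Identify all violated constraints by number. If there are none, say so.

Constraints 3, 5, 8, 9 do not hold.

[1] min(4, 1) = 1  OK
[2] x8 = 2 = 2 (first disjunct)  OK
[3] x2=4, x4=1, x5=3; 0 of them equal 2, not exactly one  FAIL
[4] x7 = 8 is even  OK
[5] x5 = 3 is outside [4, 9]  FAIL
[6] x7 = 8, x5 = 3; distinct  OK
[7] 3 / 3 = 1, so 3 divides 3  OK
[8] gcd(1, 8) = 1, not 5  FAIL
[9] x5 * x6 = 3 * 8 = 24, not 27  FAIL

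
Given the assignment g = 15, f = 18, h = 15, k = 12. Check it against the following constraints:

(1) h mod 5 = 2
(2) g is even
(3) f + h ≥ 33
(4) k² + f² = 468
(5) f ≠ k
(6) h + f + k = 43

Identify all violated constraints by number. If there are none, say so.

Constraints 1, 2, 6 are violated.

(1) 15 mod 5 = 0, not 2 — does not hold.
(2) g = 15 is odd — does not hold.
(3) f + h = 18 + 15 = 33; 33 ≥ 33 — holds.
(4) k² + f² = 12² + 18² = 144 + 324 = 468 — holds.
(5) f = 18, k = 12; distinct — holds.
(6) h + f + k = 15 + 18 + 12 = 45, not 43 — does not hold.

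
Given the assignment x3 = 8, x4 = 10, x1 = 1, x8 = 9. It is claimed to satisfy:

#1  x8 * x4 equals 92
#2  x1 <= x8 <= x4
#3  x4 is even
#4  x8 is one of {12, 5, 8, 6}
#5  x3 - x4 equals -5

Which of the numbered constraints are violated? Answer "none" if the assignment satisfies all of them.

#1 x8 * x4 = 9 * 10 = 90, not 92 — violated.
#2 values 1 <= 9 <= 10 — OK.
#3 x4 = 10 is even — OK.
#4 x8 = 9 is not in {12, 5, 8, 6} — violated.
#5 x3 - x4 = 8 - 10 = -2, not -5 — violated.

Constraints 1, 4, 5 do not hold.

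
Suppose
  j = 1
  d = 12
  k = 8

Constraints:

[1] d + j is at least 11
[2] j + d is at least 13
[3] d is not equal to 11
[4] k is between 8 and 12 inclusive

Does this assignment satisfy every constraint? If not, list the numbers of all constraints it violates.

[1] d + j = 12 + 1 = 13; 13 ≥ 11  yes
[2] j + d = 1 + 12 = 13; 13 ≥ 13  yes
[3] d = 12, and 12 ≠ 11  yes
[4] k = 8 lies in [8, 12]  yes

None — every constraint holds.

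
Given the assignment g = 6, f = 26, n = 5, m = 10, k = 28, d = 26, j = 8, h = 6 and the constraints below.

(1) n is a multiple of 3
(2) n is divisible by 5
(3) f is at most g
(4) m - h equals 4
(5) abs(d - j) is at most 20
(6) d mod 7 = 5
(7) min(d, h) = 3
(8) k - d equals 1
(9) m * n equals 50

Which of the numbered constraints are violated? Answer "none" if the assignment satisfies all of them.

(1) 5 = 3*1 + 2, so 3 does not divide 5  ✗
(2) 5 / 5 = 1, so 5 divides 5  ✓
(3) f = 26, g = 6; 26 > 6 (want ≤)  ✗
(4) m - h = 10 - 6 = 4  ✓
(5) abs(26 - 8) = 18; 18 ≤ 20  ✓
(6) 26 mod 7 = 5  ✓
(7) min(26, 6) = 6, not 3  ✗
(8) k - d = 28 - 26 = 2, not 1  ✗
(9) m * n = 10 * 5 = 50  ✓

No — constraints 1, 3, 7, and 8 are not satisfied.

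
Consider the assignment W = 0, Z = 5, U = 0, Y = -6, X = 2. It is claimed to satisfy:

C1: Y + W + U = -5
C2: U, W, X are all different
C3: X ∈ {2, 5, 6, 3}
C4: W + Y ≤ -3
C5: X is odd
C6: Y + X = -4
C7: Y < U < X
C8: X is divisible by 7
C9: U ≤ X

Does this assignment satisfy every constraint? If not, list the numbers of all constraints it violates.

C1: Y + W + U = -6 + 0 + 0 = -6, not -5 — violated.
C2: U = W = 0, not all different — violated.
C3: X = 2 is in {2, 5, 6, 3} — satisfied.
C4: W + Y = 0 + (-6) = -6; -6 ≤ -3 — satisfied.
C5: X = 2 is even — violated.
C6: Y + X = -6 + 2 = -4 — satisfied.
C7: values -6 < 0 < 2 — satisfied.
C8: 2 = 7×0 + 2, so 7 does not divide 2 — violated.
C9: U = 0, X = 2; 0 ≤ 2 — satisfied.

The assignment fails constraints 1, 2, 5, and 8.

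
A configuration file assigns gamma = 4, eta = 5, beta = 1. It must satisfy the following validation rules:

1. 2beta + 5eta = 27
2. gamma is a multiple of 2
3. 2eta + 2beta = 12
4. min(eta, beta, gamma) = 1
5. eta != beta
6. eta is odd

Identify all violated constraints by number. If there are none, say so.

No violations.

1. 2beta + 5eta = 2(1) + 5(5) = 27  ✓
2. 4 / 2 = 2, so 2 divides 4  ✓
3. 2eta + 2beta = 2(5) + 2(1) = 12  ✓
4. min(5, 1, 4) = 1  ✓
5. eta = 5, beta = 1; distinct  ✓
6. eta = 5 is odd  ✓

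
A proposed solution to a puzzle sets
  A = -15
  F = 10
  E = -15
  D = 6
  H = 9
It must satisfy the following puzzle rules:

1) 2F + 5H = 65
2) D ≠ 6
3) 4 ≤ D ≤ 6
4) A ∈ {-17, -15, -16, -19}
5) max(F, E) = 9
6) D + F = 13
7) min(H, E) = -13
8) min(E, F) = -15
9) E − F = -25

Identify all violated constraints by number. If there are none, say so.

1) 2F + 5H = 2(10) + 5(9) = 65 — OK.
2) D = 6, but 6 is required to differ — violated.
3) D = 6 lies in [4, 6] — OK.
4) A = -15 is in {-17, -15, -16, -19} — OK.
5) max(10, -15) = 10, not 9 — violated.
6) D + F = 6 + 10 = 16, not 13 — violated.
7) min(9, -15) = -15, not -13 — violated.
8) min(-15, 10) = -15 — OK.
9) E − F = -15 − 10 = -25 — OK.

Constraints 2, 5, 6, and 7 are violated.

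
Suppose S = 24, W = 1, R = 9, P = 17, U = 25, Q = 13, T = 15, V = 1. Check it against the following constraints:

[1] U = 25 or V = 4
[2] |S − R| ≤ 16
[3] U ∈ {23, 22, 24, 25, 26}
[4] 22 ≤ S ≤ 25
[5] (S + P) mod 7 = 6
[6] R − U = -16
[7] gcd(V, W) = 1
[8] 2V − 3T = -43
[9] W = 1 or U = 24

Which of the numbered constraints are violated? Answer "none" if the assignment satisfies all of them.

[1] U = 25 = 25 (first disjunct) — holds.
[2] |24 − 9| = 15; 15 ≤ 16 — holds.
[3] U = 25 is in {23, 22, 24, 25, 26} — holds.
[4] S = 24 lies in [22, 25] — holds.
[5] S + P = 41; 41 mod 7 = 6 — holds.
[6] R − U = 9 − 25 = -16 — holds.
[7] gcd(1, 1) = 1 — holds.
[8] 2V − 3T = 2(1) − 3(15) = -43 — holds.
[9] W = 1 = 1 (first disjunct) — holds.

None — every constraint holds.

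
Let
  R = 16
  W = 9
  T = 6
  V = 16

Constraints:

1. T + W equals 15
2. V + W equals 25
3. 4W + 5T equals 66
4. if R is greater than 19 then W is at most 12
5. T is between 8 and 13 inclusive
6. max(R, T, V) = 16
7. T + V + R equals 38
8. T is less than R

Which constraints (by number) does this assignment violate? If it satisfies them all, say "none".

Constraint 5 does not hold.

1. T + W = 6 + 9 = 15 — satisfied.
2. V + W = 16 + 9 = 25 — satisfied.
3. 4W + 5T = 4(9) + 5(6) = 66 — satisfied.
4. R = 16, not > 19; antecedent false, conditional vacuously true — satisfied.
5. T = 6 is outside [8, 13] — violated.
6. max(16, 6, 16) = 16 — satisfied.
7. T + V + R = 6 + 16 + 16 = 38 — satisfied.
8. T = 6, R = 16; 6 < 16 — satisfied.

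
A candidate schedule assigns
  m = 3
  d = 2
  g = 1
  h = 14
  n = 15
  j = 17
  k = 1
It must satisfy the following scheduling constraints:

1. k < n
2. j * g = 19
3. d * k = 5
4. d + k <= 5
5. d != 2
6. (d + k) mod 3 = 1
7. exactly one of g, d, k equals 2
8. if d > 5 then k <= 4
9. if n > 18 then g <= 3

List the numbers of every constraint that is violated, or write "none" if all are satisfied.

1. k = 1, n = 15; 1 < 15 — OK.
2. j * g = 17 * 1 = 17, not 19 — violated.
3. d * k = 2 * 1 = 2, not 5 — violated.
4. d + k = 2 + 1 = 3; 3 ≤ 5 — OK.
5. d = 2, but 2 is required to differ — violated.
6. d + k = 3; 3 mod 3 = 0, not 1 — violated.
7. g=1, d=2, k=1; 1 of them equals 2 — OK.
8. d = 2, not > 5; antecedent false, conditional vacuously true — OK.
9. n = 15, not > 18; antecedent false, conditional vacuously true — OK.

The assignment fails constraints 2, 3, 5, 6.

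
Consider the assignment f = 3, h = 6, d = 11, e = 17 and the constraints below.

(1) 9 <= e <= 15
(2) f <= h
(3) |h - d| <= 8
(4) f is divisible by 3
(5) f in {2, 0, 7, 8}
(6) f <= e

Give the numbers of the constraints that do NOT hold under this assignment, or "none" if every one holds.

The assignment fails constraints 1, 5.

(1) e = 17 is outside [9, 15] — violated.
(2) f = 3, h = 6; 3 ≤ 6 — satisfied.
(3) |6 - 11| = 5; 5 ≤ 8 — satisfied.
(4) 3 / 3 = 1, so 3 divides 3 — satisfied.
(5) f = 3 is not in {2, 0, 7, 8} — violated.
(6) f = 3, e = 17; 3 ≤ 17 — satisfied.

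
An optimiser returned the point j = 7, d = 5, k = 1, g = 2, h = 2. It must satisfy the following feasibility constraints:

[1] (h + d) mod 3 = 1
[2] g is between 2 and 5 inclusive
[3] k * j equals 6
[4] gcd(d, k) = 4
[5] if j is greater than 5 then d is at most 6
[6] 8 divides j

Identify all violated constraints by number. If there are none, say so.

The assignment fails constraints 3, 4, and 6.

[1] h + d = 7; 7 mod 3 = 1 — holds.
[2] g = 2 lies in [2, 5] — holds.
[3] k * j = 1 * 7 = 7, not 6 — fails.
[4] gcd(5, 1) = 1, not 4 — fails.
[5] j = 7 > 5, so we need d ≤ 6; d = 5 ≤ 6 — holds.
[6] 7 = 8*0 + 7, so 8 does not divide 7 — fails.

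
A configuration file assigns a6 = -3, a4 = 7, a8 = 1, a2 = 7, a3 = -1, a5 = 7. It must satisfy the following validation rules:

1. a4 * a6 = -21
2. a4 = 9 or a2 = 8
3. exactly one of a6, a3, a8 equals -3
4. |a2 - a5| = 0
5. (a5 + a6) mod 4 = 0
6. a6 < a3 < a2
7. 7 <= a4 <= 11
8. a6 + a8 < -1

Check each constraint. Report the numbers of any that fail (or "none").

No — constraint 2 is not satisfied.

1. a4 * a6 = 7 * (-3) = -21 — holds.
2. a4 = 7 ≠ 9 and a2 = 7 ≠ 8; both disjuncts false — fails.
3. a6=-3, a3=-1, a8=1; 1 of them equals -3 — holds.
4. |7 - 7| = 0 — holds.
5. a5 + a6 = 4; 4 mod 4 = 0 — holds.
6. values -3 < -1 < 7 — holds.
7. a4 = 7 lies in [7, 11] — holds.
8. a6 + a8 = -3 + 1 = -2; -2 < -1 — holds.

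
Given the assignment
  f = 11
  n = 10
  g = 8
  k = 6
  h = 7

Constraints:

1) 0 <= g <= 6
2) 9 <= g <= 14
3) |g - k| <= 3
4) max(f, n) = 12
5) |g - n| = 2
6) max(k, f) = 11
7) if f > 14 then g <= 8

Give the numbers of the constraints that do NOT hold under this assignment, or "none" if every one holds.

1) g = 8 is outside [0, 6] — violated.
2) g = 8 is outside [9, 14] — violated.
3) |8 - 6| = 2; 2 ≤ 3 — OK.
4) max(11, 10) = 11, not 12 — violated.
5) |8 - 10| = 2 — OK.
6) max(6, 11) = 11 — OK.
7) f = 11, not > 14; antecedent false, conditional vacuously true — OK.

The assignment fails constraints 1, 2, 4.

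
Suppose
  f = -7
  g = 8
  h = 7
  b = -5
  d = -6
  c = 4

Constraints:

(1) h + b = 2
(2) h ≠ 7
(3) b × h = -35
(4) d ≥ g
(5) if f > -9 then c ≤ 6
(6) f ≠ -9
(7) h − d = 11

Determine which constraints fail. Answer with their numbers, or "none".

The assignment fails constraints 2, 4, and 7.

(1) h + b = 7 + (-5) = 2 — OK.
(2) h = 7, but 7 is required to differ — violated.
(3) b × h = -5 × 7 = -35 — OK.
(4) d = -6, g = 8; -6 < 8 (want ≥) — violated.
(5) f = -7 > -9, so we need c ≤ 6; c = 4 ≤ 6 — OK.
(6) f = -7, and -7 ≠ -9 — OK.
(7) h − d = 7 − (-6) = 13, not 11 — violated.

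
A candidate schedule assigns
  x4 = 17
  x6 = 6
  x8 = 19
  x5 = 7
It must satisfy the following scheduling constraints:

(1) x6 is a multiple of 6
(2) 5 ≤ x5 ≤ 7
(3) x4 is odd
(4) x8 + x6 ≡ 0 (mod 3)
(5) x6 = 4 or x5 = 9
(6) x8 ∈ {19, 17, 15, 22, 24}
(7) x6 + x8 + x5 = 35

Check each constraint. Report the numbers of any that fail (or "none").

The assignment fails constraints 4, 5, and 7.

(1) 6 / 6 = 1, so 6 divides 6  ✔
(2) x5 = 7 lies in [5, 7]  ✔
(3) x4 = 17 is odd  ✔
(4) x8 + x6 = 25; 25 mod 3 = 1, not 0  ✘
(5) x6 = 6 ≠ 4 and x5 = 7 ≠ 9; both disjuncts false  ✘
(6) x8 = 19 is in {19, 17, 15, 22, 24}  ✔
(7) x6 + x8 + x5 = 6 + 19 + 7 = 32, not 35  ✘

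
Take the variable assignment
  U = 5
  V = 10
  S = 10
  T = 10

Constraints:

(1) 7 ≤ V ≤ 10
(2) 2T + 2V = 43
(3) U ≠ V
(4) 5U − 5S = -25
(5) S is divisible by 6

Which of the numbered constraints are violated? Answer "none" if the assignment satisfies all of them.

(1) V = 10 lies in [7, 10]  yes
(2) 2T + 2V = 2(10) + 2(10) = 40, not 43  no
(3) U = 5, V = 10; distinct  yes
(4) 5U − 5S = 5(5) − 5(10) = -25  yes
(5) 10 = 6×1 + 4, so 6 does not divide 10  no

Violated: 2 and 5.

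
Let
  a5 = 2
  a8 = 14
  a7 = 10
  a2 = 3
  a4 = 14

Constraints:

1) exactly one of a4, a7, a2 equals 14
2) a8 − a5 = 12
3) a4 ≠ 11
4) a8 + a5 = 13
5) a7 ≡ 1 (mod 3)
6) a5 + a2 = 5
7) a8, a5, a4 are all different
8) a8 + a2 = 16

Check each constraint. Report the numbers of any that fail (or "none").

No — constraints 4, 7, and 8 are not satisfied.

1) a4=14, a7=10, a2=3; 1 of them equals 14  OK
2) a8 − a5 = 14 − 2 = 12  OK
3) a4 = 14, and 14 ≠ 11  OK
4) a8 + a5 = 14 + 2 = 16, not 13  FAIL
5) 10 mod 3 = 1  OK
6) a5 + a2 = 2 + 3 = 5  OK
7) a8 = a4 = 14, not all different  FAIL
8) a8 + a2 = 14 + 3 = 17, not 16  FAIL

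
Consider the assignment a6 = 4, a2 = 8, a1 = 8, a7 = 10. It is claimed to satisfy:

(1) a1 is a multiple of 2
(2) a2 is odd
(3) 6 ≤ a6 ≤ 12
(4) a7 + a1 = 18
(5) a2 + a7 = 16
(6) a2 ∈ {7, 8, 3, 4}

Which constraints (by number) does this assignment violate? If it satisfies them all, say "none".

(1) 8 / 2 = 4, so 2 divides 8 — satisfied.
(2) a2 = 8 is even — violated.
(3) a6 = 4 is outside [6, 12] — violated.
(4) a7 + a1 = 10 + 8 = 18 — satisfied.
(5) a2 + a7 = 8 + 10 = 18, not 16 — violated.
(6) a2 = 8 is in {7, 8, 3, 4} — satisfied.

Constraints 2, 3, and 5 do not hold.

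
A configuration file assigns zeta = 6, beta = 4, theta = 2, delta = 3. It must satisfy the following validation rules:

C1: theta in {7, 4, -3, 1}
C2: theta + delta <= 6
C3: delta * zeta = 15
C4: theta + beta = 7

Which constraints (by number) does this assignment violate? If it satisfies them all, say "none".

C1: theta = 2 is not in {7, 4, -3, 1} — violated.
C2: theta + delta = 2 + 3 = 5; 5 ≤ 6 — satisfied.
C3: delta * zeta = 3 * 6 = 18, not 15 — violated.
C4: theta + beta = 2 + 4 = 6, not 7 — violated.

No — constraints 1, 3, and 4 are not satisfied.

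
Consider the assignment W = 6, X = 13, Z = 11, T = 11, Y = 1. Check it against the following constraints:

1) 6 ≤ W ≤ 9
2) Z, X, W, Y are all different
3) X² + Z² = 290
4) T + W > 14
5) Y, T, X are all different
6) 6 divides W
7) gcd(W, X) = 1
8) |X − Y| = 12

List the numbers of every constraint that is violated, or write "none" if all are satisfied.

The assignment satisfies every constraint.

1) W = 6 lies in [6, 9] — holds.
2) values 11, 13, 6, 1 are pairwise distinct — holds.
3) X² + Z² = 13² + 11² = 169 + 121 = 290 — holds.
4) T + W = 11 + 6 = 17; 17 > 14 — holds.
5) values 1, 11, 13 are pairwise distinct — holds.
6) 6 / 6 = 1, so 6 divides 6 — holds.
7) gcd(6, 13) = 1 — holds.
8) |13 − 1| = 12 — holds.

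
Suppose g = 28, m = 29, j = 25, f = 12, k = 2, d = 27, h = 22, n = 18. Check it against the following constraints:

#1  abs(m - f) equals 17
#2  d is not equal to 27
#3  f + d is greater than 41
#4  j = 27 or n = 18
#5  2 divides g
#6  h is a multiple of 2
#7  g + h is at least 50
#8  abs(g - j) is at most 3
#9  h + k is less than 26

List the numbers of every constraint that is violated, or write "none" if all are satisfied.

#1 abs(29 - 12) = 17  ✔
#2 d = 27, but 27 is required to differ  ✘
#3 f + d = 12 + 27 = 39; 39 ≤ 41, bound 41 not met  ✘
#4 j = 25 ≠ 27, but n = 18 = 18 (second disjunct)  ✔
#5 28 / 2 = 14, so 2 divides 28  ✔
#6 22 / 2 = 11, so 2 divides 22  ✔
#7 g + h = 28 + 22 = 50; 50 ≥ 50  ✔
#8 abs(28 - 25) = 3; 3 ≤ 3  ✔
#9 h + k = 22 + 2 = 24; 24 < 26  ✔

Constraints 2 and 3 do not hold.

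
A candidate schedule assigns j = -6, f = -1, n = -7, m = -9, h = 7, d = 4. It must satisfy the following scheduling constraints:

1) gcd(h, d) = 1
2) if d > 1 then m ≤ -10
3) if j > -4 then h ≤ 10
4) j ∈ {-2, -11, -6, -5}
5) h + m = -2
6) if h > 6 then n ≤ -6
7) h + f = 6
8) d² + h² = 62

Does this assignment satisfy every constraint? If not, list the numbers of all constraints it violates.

Violated: 2, 8.

1) gcd(7, 4) = 1  true
2) d = 4 > 1, so we need m ≤ -10; but m = -9 > -10  false
3) j = -6, not > -4; antecedent false, conditional vacuously true  true
4) j = -6 is in {-2, -11, -6, -5}  true
5) h + m = 7 + (-9) = -2  true
6) h = 7 > 6, so we need n ≤ -6; n = -7 ≤ -6  true
7) h + f = 7 + (-1) = 6  true
8) d² + h² = 4² + 7² = 16 + 49 = 65, not 62  false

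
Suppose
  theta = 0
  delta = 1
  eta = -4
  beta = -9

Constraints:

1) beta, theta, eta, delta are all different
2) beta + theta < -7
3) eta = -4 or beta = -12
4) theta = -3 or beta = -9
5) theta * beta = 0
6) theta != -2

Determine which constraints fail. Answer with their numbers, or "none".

All constraints are satisfied.

1) values -9, 0, -4, 1 are pairwise distinct  ✓
2) beta + theta = -9 + 0 = -9; -9 < -7  ✓
3) eta = -4 = -4 (first disjunct)  ✓
4) theta = 0 ≠ -3, but beta = -9 = -9 (second disjunct)  ✓
5) theta * beta = 0 * (-9) = 0  ✓
6) theta = 0, and 0 ≠ -2  ✓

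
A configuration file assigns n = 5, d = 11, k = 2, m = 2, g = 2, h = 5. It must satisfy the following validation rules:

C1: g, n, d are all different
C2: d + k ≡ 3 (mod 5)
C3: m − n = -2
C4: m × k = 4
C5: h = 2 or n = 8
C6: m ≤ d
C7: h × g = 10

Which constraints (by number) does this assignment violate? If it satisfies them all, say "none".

Constraints 3, 5 do not hold.

C1: values 2, 5, 11 are pairwise distinct — holds.
C2: d + k = 13; 13 mod 5 = 3 — holds.
C3: m − n = 2 − 5 = -3, not -2 — fails.
C4: m × k = 2 × 2 = 4 — holds.
C5: h = 5 ≠ 2 and n = 5 ≠ 8; both disjuncts false — fails.
C6: m = 2, d = 11; 2 ≤ 11 — holds.
C7: h × g = 5 × 2 = 10 — holds.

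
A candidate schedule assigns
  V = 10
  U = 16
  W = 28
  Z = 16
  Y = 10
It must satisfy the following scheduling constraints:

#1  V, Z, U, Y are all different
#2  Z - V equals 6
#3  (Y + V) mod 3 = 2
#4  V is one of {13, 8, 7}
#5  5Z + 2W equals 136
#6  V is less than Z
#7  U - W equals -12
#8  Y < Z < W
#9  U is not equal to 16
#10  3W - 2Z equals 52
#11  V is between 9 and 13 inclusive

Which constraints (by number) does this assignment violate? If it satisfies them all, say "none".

#1 Z = U = 16, not all different  ✘
#2 Z - V = 16 - 10 = 6  ✔
#3 Y + V = 20; 20 mod 3 = 2  ✔
#4 V = 10 is not in {13, 8, 7}  ✘
#5 5Z + 2W = 5(16) + 2(28) = 136  ✔
#6 V = 10, Z = 16; 10 < 16  ✔
#7 U - W = 16 - 28 = -12  ✔
#8 values 10 < 16 < 28  ✔
#9 U = 16, but 16 is required to differ  ✘
#10 3W - 2Z = 3(28) - 2(16) = 52  ✔
#11 V = 10 lies in [9, 13]  ✔

The assignment fails constraints 1, 4, 9.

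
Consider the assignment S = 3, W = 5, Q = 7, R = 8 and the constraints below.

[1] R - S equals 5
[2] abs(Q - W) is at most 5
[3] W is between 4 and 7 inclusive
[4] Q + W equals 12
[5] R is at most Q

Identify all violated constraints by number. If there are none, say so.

Constraint 5 does not hold.

[1] R - S = 8 - 3 = 5 — holds.
[2] abs(7 - 5) = 2; 2 ≤ 5 — holds.
[3] W = 5 lies in [4, 7] — holds.
[4] Q + W = 7 + 5 = 12 — holds.
[5] R = 8, Q = 7; 8 > 7 (want ≤) — fails.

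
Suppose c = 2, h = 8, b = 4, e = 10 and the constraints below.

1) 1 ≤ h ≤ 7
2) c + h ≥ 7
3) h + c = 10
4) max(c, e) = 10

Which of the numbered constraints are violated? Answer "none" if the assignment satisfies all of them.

1) h = 8 is outside [1, 7] — violated.
2) c + h = 2 + 8 = 10; 10 ≥ 7 — satisfied.
3) h + c = 8 + 2 = 10 — satisfied.
4) max(2, 10) = 10 — satisfied.

Constraint 1 does not hold.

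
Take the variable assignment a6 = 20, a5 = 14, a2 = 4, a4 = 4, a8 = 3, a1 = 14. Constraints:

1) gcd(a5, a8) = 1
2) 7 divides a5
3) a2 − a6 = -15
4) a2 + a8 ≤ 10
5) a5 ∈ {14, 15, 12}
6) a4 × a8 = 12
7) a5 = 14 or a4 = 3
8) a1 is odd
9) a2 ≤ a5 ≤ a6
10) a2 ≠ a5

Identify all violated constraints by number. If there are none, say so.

Constraints 3 and 8 do not hold.

1) gcd(14, 3) = 1  ✔
2) 14 / 7 = 2, so 7 divides 14  ✔
3) a2 − a6 = 4 − 20 = -16, not -15  ✘
4) a2 + a8 = 4 + 3 = 7; 7 ≤ 10  ✔
5) a5 = 14 is in {14, 15, 12}  ✔
6) a4 × a8 = 4 × 3 = 12  ✔
7) a5 = 14 = 14 (first disjunct)  ✔
8) a1 = 14 is even  ✘
9) values 4 ≤ 14 ≤ 20  ✔
10) a2 = 4, a5 = 14; distinct  ✔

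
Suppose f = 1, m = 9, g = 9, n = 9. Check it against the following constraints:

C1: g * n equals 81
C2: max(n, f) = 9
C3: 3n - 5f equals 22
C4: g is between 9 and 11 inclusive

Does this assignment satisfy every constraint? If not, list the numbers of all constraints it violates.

Yes — all constraints hold.

C1: g * n = 9 * 9 = 81 — holds.
C2: max(9, 1) = 9 — holds.
C3: 3n - 5f = 3(9) - 5(1) = 22 — holds.
C4: g = 9 lies in [9, 11] — holds.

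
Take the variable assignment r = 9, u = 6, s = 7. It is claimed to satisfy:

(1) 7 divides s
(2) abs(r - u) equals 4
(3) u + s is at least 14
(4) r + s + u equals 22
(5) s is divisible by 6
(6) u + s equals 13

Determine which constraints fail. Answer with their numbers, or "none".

(1) 7 / 7 = 1, so 7 divides 7 — holds.
(2) abs(9 - 6) = 3, not 4 — fails.
(3) u + s = 6 + 7 = 13; 13 < 14, bound 14 not met — fails.
(4) r + s + u = 9 + 7 + 6 = 22 — holds.
(5) 7 = 6*1 + 1, so 6 does not divide 7 — fails.
(6) u + s = 6 + 7 = 13 — holds.

No — constraints 2, 3, 5 are not satisfied.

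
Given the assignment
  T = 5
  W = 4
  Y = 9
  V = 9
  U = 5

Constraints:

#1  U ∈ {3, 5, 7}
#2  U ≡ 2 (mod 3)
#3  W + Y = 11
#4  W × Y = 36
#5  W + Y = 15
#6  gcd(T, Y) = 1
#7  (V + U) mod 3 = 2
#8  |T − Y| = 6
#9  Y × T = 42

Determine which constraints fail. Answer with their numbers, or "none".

Constraints 3, 5, 8, and 9 do not hold.

#1 U = 5 is in {3, 5, 7} — satisfied.
#2 5 mod 3 = 2 — satisfied.
#3 W + Y = 4 + 9 = 13, not 11 — violated.
#4 W × Y = 4 × 9 = 36 — satisfied.
#5 W + Y = 4 + 9 = 13, not 15 — violated.
#6 gcd(5, 9) = 1 — satisfied.
#7 V + U = 14; 14 mod 3 = 2 — satisfied.
#8 |5 − 9| = 4, not 6 — violated.
#9 Y × T = 9 × 5 = 45, not 42 — violated.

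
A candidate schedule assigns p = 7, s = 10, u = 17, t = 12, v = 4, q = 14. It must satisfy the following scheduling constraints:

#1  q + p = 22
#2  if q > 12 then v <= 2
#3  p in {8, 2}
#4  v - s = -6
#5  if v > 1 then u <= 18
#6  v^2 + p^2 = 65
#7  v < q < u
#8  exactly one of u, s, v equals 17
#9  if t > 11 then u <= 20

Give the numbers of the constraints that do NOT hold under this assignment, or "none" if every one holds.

The assignment fails constraints 1, 2, and 3.

#1 q + p = 14 + 7 = 21, not 22 — does not hold.
#2 q = 14 > 12, so we need v ≤ 2; but v = 4 > 2 — does not hold.
#3 p = 7 is not in {8, 2} — does not hold.
#4 v - s = 4 - 10 = -6 — holds.
#5 v = 4 > 1, so we need u ≤ 18; u = 17 ≤ 18 — holds.
#6 v^2 + p^2 = 4^2 + 7^2 = 16 + 49 = 65 — holds.
#7 values 4 < 14 < 17 — holds.
#8 u=17, s=10, v=4; 1 of them equals 17 — holds.
#9 t = 12 > 11, so we need u ≤ 20; u = 17 ≤ 20 — holds.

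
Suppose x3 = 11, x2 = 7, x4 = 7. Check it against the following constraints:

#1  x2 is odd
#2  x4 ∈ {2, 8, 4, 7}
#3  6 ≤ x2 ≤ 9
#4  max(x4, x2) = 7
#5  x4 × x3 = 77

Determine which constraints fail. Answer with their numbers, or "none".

#1 x2 = 7 is odd  ✓
#2 x4 = 7 is in {2, 8, 4, 7}  ✓
#3 x2 = 7 lies in [6, 9]  ✓
#4 max(7, 7) = 7  ✓
#5 x4 × x3 = 7 × 11 = 77  ✓

The assignment satisfies every constraint.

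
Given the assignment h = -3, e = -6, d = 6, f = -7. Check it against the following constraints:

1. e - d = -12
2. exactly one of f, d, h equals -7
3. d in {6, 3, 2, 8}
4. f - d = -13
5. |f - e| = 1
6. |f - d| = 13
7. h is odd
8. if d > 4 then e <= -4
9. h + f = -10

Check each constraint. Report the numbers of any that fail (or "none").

No violations.

1. e - d = -6 - 6 = -12  holds
2. f=-7, d=6, h=-3; 1 of them equals -7  holds
3. d = 6 is in {6, 3, 2, 8}  holds
4. f - d = -7 - 6 = -13  holds
5. |-7 - (-6)| = 1  holds
6. |-7 - 6| = 13  holds
7. h = -3 is odd  holds
8. d = 6 > 4, so we need e ≤ -4; e = -6 ≤ -4  holds
9. h + f = -3 + (-7) = -10  holds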